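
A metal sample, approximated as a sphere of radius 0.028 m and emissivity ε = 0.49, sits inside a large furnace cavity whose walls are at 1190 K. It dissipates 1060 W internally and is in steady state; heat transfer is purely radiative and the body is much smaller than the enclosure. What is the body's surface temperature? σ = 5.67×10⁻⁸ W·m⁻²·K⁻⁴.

For a small grey body in a large enclosure, net radiated power = εσA(T⁴ − T_w⁴).
Steady state: P = εσA(T⁴ − T_w⁴) with A = 4πr² = 0.009852 m².
T⁴ = P/(εσA) + T_w⁴ = 1060/(0.49·5.67×10⁻⁸·0.009852) + (1190)⁴
    = 3.873×10¹² + 2.005×10¹² = 5.878×10¹² K⁴.

T ≈ 1560 K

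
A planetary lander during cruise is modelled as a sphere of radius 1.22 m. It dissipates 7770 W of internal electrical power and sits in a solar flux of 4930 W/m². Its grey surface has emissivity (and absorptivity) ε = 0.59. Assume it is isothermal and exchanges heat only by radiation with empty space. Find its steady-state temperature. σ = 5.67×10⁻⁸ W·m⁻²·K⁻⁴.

At steady state, absorbed solar power + internal power = radiated power.
Absorbed: α·S·A_cross = 0.59·4930·4.676 = 13600 W (cross-section πr²).
Total input = 13600 + 7770 = 21370 W.
Radiated: εσ·A_surf·T⁴ with A_surf = 4πr² = 18.70 m².
T⁴ = 21370/(0.59·5.67×10⁻⁸·18.70) = 3.416×10¹⁰ K⁴.

T ≈ 430 K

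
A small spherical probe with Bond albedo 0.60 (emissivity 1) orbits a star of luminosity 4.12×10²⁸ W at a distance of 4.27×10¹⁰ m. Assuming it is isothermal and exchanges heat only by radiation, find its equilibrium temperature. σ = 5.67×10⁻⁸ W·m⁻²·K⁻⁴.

T ≈ 1330 K

First find the stellar flux at distance d: S = L/(4πd²) = 4.12×10²⁸/(4π·(4.27×10¹⁰)²) = 1.798×10⁶ W/m².
For an isothermal sphere, absorbed (1−a)S·πr² = emitted σ·4πr²·T⁴, so T⁴ = (1−a)S/(4σ).
T⁴ = 0.400·1.798×10⁶/(4·5.67×10⁻⁸) = 3.171×10¹² K⁴.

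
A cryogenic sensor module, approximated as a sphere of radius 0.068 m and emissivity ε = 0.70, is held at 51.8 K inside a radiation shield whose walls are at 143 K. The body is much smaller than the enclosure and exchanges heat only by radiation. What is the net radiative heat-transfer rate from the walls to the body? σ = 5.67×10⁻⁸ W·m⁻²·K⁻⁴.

P_net ≈ 0.948 W

For a small grey body in a large enclosure: P_net = εσA(T_body⁴ − T_wall⁴).
A = 4πr² = 0.05811 m²; T_body⁴ − T_wall⁴ = 7.200×10⁶ − 4.182×10⁸ = -4.110×10⁸ K⁴.
|P_net| = 0.70·5.67×10⁻⁸·0.05811·4.110×10⁸.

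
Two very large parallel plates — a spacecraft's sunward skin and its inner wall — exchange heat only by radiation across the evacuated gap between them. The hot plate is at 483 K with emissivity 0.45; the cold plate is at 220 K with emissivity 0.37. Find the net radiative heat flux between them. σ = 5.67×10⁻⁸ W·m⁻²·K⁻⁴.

q ≈ 752 W/m²

For two infinite grey parallel plates, q = σ(T₁⁴ − T₂⁴)/(1/ε₁ + 1/ε₂ − 1).
T₁⁴ − T₂⁴ = 5.442×10¹⁰ − 2.343×10⁹ = 5.208×10¹⁰ K⁴.
1/ε₁ + 1/ε₂ − 1 = 2.222 + 2.703 − 1 = 3.925.
q = 5.67×10⁻⁸ × 5.208×10¹⁰ / 3.925.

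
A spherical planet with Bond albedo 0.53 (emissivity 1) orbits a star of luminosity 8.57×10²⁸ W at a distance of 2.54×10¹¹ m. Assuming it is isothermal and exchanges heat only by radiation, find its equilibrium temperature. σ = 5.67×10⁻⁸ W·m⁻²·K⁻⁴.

T ≈ 684 K

First find the stellar flux at distance d: S = L/(4πd²) = 8.57×10²⁸/(4π·(2.54×10¹¹)²) = 1.057×10⁵ W/m².
For an isothermal sphere, absorbed (1−a)S·πr² = emitted σ·4πr²·T⁴, so T⁴ = (1−a)S/(4σ).
T⁴ = 0.470·1.057×10⁵/(4·5.67×10⁻⁸) = 2.191×10¹¹ K⁴.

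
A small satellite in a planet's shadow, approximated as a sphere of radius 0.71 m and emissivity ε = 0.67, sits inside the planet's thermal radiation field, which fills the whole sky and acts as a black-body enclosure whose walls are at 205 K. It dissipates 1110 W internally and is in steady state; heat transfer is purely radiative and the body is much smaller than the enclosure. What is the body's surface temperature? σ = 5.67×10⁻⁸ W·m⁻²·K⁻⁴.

For a small grey body in a large enclosure, net radiated power = εσA(T⁴ − T_w⁴).
Steady state: P = εσA(T⁴ − T_w⁴) with A = 4πr² = 6.335 m².
T⁴ = P/(εσA) + T_w⁴ = 1110/(0.67·5.67×10⁻⁸·6.335) + (205)⁴
    = 4.613×10⁹ + 1.766×10⁹ = 6.379×10⁹ K⁴.

T ≈ 283 K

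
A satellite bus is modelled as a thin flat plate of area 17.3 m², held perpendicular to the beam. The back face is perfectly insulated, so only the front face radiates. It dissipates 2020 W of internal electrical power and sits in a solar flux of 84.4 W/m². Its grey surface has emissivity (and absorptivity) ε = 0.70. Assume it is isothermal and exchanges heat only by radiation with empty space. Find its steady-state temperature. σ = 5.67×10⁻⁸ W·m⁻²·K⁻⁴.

T ≈ 258 K

At steady state, absorbed solar power + internal power = radiated power.
Absorbed: α·S·A_cross = 0.70·84.4·17.30 = 1022 W (cross-section A).
Total input = 1022 + 2020 = 3042 W.
Radiated: εσ·A_surf·T⁴ with A_surf = A = 17.30 m².
T⁴ = 3042/(0.70·5.67×10⁻⁸·17.30) = 4.430×10⁹ K⁴.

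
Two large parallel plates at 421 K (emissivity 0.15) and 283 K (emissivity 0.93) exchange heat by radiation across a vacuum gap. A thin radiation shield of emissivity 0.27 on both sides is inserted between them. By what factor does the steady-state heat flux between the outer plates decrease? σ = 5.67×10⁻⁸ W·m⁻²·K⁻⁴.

Without shield: q₀ = σΔ(T⁴)/(1/ε₁+1/ε₂−1) with denominator 6.742.
With shield the two gaps are in series; the resistances add: (1/ε₁+1/ε_s−1)+(1/ε_s+1/ε₂−1) = 9.370+3.779 = 13.15.
Heat-flux ratio q₀/q = 13.15/6.742.

factor ≈ 1.95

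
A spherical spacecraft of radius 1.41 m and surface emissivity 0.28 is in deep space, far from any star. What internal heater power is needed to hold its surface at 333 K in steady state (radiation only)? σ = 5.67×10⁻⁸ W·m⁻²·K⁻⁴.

P = εσ·4πr²·T⁴.
4πr² = 24.98 m²; T⁴ = 1.230×10¹⁰ K⁴.
P = 0.28·5.67×10⁻⁸·24.98·1.230×10¹⁰.

P ≈ 4880 W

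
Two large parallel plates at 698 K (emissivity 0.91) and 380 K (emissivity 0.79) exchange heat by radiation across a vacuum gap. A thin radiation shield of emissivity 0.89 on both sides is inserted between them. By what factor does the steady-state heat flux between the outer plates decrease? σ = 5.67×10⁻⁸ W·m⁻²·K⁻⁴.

factor ≈ 1.91

Without shield: q₀ = σΔ(T⁴)/(1/ε₁+1/ε₂−1) with denominator 1.365.
With shield the two gaps are in series; the resistances add: (1/ε₁+1/ε_s−1)+(1/ε_s+1/ε₂−1) = 1.222+1.389 = 2.612.
Heat-flux ratio q₀/q = 2.612/1.365.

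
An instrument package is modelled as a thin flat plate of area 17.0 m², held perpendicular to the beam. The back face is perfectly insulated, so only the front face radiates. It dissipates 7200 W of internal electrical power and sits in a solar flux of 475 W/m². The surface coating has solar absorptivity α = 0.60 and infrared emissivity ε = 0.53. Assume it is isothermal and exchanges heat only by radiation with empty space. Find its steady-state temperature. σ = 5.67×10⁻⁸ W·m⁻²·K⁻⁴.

At steady state, absorbed solar power + internal power = radiated power.
Absorbed: α·S·A_cross = 0.60·475·17.00 = 4845 W (cross-section A).
Total input = 4845 + 7200 = 12040 W.
Radiated: εσ·A_surf·T⁴ with A_surf = A = 17.00 m².
T⁴ = 12040/(0.53·5.67×10⁻⁸·17.00) = 2.358×10¹⁰ K⁴.

T ≈ 392 K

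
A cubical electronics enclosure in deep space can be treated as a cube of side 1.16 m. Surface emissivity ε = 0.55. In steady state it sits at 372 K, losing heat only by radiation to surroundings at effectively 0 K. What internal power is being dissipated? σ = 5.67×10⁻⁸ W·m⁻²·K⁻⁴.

P ≈ 4820 W

Steady state: P = εσA T⁴.
A = 6L² = 8.074 m²; T⁴ = (372)⁴ = 1.915×10¹⁰ K⁴.
P = 0.55 × 5.67×10⁻⁸ × 8.074 × 1.915×10¹⁰.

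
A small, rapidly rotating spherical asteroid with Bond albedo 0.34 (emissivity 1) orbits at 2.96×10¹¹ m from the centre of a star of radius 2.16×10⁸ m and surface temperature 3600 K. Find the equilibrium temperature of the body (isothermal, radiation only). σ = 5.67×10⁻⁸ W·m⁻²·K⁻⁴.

The star's surface emits σT_*⁴; at distance d the flux is S = σT_*⁴(R_*/d)².
S = 5.67×10⁻⁸·(3600)⁴·(2.16×10⁸/2.96×10¹¹)² = 5.071 W/m².
For an isothermal sphere T⁴ = (1−a)S/(4σ) = 1.476×10⁷ K⁴.

T ≈ 62.0 K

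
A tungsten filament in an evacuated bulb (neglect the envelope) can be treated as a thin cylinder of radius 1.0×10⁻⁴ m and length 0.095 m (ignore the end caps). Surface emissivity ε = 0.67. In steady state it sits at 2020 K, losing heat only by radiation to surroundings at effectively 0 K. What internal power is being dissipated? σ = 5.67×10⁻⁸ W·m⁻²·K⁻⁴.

P ≈ 37.8 W

Steady state: P = εσA T⁴.
A = 2πrL = 5.969×10⁻⁵ m²; T⁴ = (2020)⁴ = 1.665×10¹³ K⁴.
P = 0.67 × 5.67×10⁻⁸ × 5.969×10⁻⁵ × 1.665×10¹³.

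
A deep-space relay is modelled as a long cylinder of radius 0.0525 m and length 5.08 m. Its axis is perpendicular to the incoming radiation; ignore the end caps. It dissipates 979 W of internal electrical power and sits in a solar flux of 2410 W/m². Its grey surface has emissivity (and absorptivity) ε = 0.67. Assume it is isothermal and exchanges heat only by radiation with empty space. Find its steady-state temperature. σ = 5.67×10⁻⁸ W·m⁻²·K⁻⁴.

T ≈ 412 K

At steady state, absorbed solar power + internal power = radiated power.
Absorbed: α·S·A_cross = 0.67·2410·0.5334 = 861.3 W (cross-section 2rL).
Total input = 861.3 + 979 = 1840 W.
Radiated: εσ·A_surf·T⁴ with A_surf = 2πrL = 1.676 m².
T⁴ = 1840/(0.67·5.67×10⁻⁸·1.676) = 2.891×10¹⁰ K⁴.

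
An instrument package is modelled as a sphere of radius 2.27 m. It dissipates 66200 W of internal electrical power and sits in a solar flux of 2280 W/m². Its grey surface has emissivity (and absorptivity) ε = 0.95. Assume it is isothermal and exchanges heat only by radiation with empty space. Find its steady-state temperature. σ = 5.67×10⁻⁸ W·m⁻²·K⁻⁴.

At steady state, absorbed solar power + internal power = radiated power.
Absorbed: α·S·A_cross = 0.95·2280·16.19 = 35060 W (cross-section πr²).
Total input = 35060 + 66200 = 1.013×10⁵ W.
Radiated: εσ·A_surf·T⁴ with A_surf = 4πr² = 64.75 m².
T⁴ = 1.013×10⁵/(0.95·5.67×10⁻⁸·64.75) = 2.903×10¹⁰ K⁴.

T ≈ 413 K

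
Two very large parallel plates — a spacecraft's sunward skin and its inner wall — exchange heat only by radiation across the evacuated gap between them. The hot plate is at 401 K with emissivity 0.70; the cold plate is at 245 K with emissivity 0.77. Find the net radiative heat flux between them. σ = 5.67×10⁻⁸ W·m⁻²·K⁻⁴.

For two infinite grey parallel plates, q = σ(T₁⁴ − T₂⁴)/(1/ε₁ + 1/ε₂ − 1).
T₁⁴ − T₂⁴ = 2.586×10¹⁰ − 3.603×10⁹ = 2.225×10¹⁰ K⁴.
1/ε₁ + 1/ε₂ − 1 = 1.429 + 1.299 − 1 = 1.727.
q = 5.67×10⁻⁸ × 2.225×10¹⁰ / 1.727.

q ≈ 731 W/m²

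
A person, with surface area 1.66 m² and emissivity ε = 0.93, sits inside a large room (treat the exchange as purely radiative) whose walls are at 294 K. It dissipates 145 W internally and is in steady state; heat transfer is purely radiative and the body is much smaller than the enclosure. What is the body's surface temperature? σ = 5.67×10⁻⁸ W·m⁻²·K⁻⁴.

For a small grey body in a large enclosure, net radiated power = εσA(T⁴ − T_w⁴).
Steady state: P = εσA(T⁴ − T_w⁴) with A = 1.66 m².
T⁴ = P/(εσA) + T_w⁴ = 145/(0.93·5.67×10⁻⁸·1.660) + (294)⁴
    = 1.657×10⁹ + 7.471×10⁹ = 9.128×10⁹ K⁴.

T ≈ 309 K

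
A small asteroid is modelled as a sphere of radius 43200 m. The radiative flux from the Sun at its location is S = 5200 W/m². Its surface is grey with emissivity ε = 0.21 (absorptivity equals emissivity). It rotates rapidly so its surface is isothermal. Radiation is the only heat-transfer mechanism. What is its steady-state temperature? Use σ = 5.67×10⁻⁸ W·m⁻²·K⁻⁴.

T ≈ 389 K

At equilibrium, absorbed power = emitted power.
Absorbing cross-section = πr² = 5.863×10⁹ m²; emitting surface = 4πr² = 2.345×10¹⁰ m² (ratio 4).
εS·A_cross = εσ·A_surf·T⁴  ⇒  T⁴ = S/(4σ)   (ε cancels).
T⁴ = 5200/(4·5.67×10⁻⁸) = 2.293×10¹⁰ K⁴.
T = (2.293×10¹⁰)^(1/4).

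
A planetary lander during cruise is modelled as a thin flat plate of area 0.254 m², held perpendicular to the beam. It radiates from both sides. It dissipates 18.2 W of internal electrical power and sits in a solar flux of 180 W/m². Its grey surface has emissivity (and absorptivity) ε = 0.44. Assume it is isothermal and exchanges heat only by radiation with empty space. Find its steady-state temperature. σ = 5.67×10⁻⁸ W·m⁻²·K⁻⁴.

T ≈ 234 K

At steady state, absorbed solar power + internal power = radiated power.
Absorbed: α·S·A_cross = 0.44·180·0.2540 = 20.12 W (cross-section A).
Total input = 20.12 + 18.2 = 38.32 W.
Radiated: εσ·A_surf·T⁴ with A_surf = 2A = 0.5080 m².
T⁴ = 38.32/(0.44·5.67×10⁻⁸·0.5080) = 3.023×10⁹ K⁴.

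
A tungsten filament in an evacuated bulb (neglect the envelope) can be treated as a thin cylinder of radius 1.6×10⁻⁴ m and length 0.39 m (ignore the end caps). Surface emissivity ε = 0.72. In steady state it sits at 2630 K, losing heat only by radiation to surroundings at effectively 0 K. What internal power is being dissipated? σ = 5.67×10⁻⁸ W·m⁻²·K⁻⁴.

P ≈ 766 W

Steady state: P = εσA T⁴.
A = 2πrL = 3.921×10⁻⁴ m²; T⁴ = (2630)⁴ = 4.784×10¹³ K⁴.
P = 0.72 × 5.67×10⁻⁸ × 3.921×10⁻⁴ × 4.784×10¹³.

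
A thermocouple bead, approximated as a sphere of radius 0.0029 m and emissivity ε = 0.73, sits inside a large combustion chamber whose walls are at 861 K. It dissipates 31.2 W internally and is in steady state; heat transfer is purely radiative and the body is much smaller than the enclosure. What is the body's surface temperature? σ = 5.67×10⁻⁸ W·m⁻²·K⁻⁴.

For a small grey body in a large enclosure, net radiated power = εσA(T⁴ − T_w⁴).
Steady state: P = εσA(T⁴ − T_w⁴) with A = 4πr² = 1.057×10⁻⁴ m².
T⁴ = P/(εσA) + T_w⁴ = 31.2/(0.73·5.67×10⁻⁸·1.057×10⁻⁴) + (861)⁴
    = 7.133×10¹² + 5.496×10¹¹ = 7.682×10¹² K⁴.

T ≈ 1660 K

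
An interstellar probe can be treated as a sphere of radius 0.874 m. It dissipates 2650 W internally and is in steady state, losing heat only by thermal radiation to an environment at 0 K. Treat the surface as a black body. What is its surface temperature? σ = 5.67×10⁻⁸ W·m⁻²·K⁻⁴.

T ≈ 264 K

Steady state: internal power = radiated power, P = εσA T⁴.
Radiating area A = 4πr² = 9.599 m².
T⁴ = P/(εσA) = 2650/(1.0·5.67×10⁻⁸·9.599) = 4.869×10⁹ K⁴.
T = (4.869×10⁹)^(1/4).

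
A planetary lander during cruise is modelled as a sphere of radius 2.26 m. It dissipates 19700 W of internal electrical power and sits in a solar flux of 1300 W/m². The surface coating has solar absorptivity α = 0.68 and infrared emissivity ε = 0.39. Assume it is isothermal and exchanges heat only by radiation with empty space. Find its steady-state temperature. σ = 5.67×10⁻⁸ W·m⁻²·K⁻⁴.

At steady state, absorbed solar power + internal power = radiated power.
Absorbed: α·S·A_cross = 0.68·1300·16.05 = 14180 W (cross-section πr²).
Total input = 14180 + 19700 = 33880 W.
Radiated: εσ·A_surf·T⁴ with A_surf = 4πr² = 64.18 m².
T⁴ = 33880/(0.39·5.67×10⁻⁸·64.18) = 2.387×10¹⁰ K⁴.

T ≈ 393 K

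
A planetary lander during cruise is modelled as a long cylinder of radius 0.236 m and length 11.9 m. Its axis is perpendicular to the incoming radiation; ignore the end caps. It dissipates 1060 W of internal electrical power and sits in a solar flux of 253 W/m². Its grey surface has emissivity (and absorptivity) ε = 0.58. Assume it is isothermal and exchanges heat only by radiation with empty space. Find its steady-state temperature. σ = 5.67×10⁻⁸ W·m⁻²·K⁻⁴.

T ≈ 239 K

At steady state, absorbed solar power + internal power = radiated power.
Absorbed: α·S·A_cross = 0.58·253·5.617 = 824.2 W (cross-section 2rL).
Total input = 824.2 + 1060 = 1884 W.
Radiated: εσ·A_surf·T⁴ with A_surf = 2πrL = 17.65 m².
T⁴ = 1884/(0.58·5.67×10⁻⁸·17.65) = 3.247×10⁹ K⁴.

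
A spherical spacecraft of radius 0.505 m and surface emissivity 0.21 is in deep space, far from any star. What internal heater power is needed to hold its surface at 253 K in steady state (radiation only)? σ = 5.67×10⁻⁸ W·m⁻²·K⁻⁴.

P ≈ 156 W

P = εσ·4πr²·T⁴.
4πr² = 3.205 m²; T⁴ = 4.097×10⁹ K⁴.
P = 0.21·5.67×10⁻⁸·3.205·4.097×10⁹.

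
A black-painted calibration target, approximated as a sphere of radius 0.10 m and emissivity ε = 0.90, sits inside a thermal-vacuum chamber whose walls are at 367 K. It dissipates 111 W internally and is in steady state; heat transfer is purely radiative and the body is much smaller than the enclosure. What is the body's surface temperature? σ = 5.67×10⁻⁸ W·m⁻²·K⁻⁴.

T ≈ 434 K

For a small grey body in a large enclosure, net radiated power = εσA(T⁴ − T_w⁴).
Steady state: P = εσA(T⁴ − T_w⁴) with A = 4πr² = 0.1257 m².
T⁴ = P/(εσA) + T_w⁴ = 111/(0.90·5.67×10⁻⁸·0.1257) + (367)⁴
    = 1.731×10¹⁰ + 1.814×10¹⁰ = 3.545×10¹⁰ K⁴.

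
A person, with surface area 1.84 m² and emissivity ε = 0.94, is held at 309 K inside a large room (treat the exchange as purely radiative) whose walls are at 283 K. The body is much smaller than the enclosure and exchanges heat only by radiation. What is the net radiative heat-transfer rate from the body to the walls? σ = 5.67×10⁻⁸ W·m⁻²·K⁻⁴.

For a small grey body in a large enclosure: P_net = εσA(T_body⁴ − T_wall⁴).
A = 1.84 m²; T_body⁴ − T_wall⁴ = 9.117×10⁹ − 6.414×10⁹ = 2.702×10⁹ K⁴.
|P_net| = 0.94·5.67×10⁻⁸·1.840·2.702×10⁹.

P_net ≈ 265 W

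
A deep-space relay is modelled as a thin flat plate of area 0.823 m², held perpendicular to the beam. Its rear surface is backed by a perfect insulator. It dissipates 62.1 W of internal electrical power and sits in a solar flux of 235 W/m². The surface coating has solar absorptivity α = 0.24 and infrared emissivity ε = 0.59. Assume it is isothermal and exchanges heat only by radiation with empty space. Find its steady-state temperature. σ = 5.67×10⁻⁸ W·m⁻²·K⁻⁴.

T ≈ 251 K

At steady state, absorbed solar power + internal power = radiated power.
Absorbed: α·S·A_cross = 0.24·235·0.8230 = 46.42 W (cross-section A).
Total input = 46.42 + 62.1 = 108.5 W.
Radiated: εσ·A_surf·T⁴ with A_surf = A = 0.8230 m².
T⁴ = 108.5/(0.59·5.67×10⁻⁸·0.8230) = 3.942×10⁹ K⁴.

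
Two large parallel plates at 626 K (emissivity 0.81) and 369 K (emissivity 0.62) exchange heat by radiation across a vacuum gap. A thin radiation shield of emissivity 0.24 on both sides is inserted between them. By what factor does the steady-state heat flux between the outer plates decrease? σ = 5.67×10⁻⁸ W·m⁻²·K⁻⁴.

factor ≈ 4.97

Without shield: q₀ = σΔ(T⁴)/(1/ε₁+1/ε₂−1) with denominator 1.847.
With shield the two gaps are in series; the resistances add: (1/ε₁+1/ε_s−1)+(1/ε_s+1/ε₂−1) = 4.401+4.780 = 9.181.
Heat-flux ratio q₀/q = 9.181/1.847.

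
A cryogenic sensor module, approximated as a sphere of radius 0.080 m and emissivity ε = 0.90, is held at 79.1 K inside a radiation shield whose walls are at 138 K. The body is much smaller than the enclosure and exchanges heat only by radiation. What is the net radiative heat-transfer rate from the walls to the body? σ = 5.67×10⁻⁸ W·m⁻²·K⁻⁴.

For a small grey body in a large enclosure: P_net = εσA(T_body⁴ − T_wall⁴).
A = 4πr² = 0.08042 m²; T_body⁴ − T_wall⁴ = 3.915×10⁷ − 3.627×10⁸ = -3.235×10⁸ K⁴.
|P_net| = 0.90·5.67×10⁻⁸·0.08042·3.235×10⁸.

P_net ≈ 1.33 W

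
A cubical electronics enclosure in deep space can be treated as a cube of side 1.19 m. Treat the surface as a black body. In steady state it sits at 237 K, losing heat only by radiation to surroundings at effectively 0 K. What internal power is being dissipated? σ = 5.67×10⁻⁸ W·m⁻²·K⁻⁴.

Steady state: P = εσA T⁴.
A = 6L² = 8.497 m²; T⁴ = (237)⁴ = 3.155×10⁹ K⁴.
P = 1.0 × 5.67×10⁻⁸ × 8.497 × 3.155×10⁹.

P ≈ 1520 W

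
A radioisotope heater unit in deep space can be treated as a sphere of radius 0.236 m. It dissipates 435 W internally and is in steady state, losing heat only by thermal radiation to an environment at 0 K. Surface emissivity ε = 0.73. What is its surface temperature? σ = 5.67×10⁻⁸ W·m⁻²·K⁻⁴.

Steady state: internal power = radiated power, P = εσA T⁴.
Radiating area A = 4πr² = 0.6999 m².
T⁴ = P/(εσA) = 435/(0.73·5.67×10⁻⁸·0.6999) = 1.502×10¹⁰ K⁴.
T = (1.502×10¹⁰)^(1/4).

T ≈ 350 K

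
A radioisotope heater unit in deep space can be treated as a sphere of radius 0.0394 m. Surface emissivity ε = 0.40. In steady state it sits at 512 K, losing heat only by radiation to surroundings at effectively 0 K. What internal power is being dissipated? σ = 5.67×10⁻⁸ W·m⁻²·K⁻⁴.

P ≈ 30.4 W

Steady state: P = εσA T⁴.
A = 4πr² = 0.01951 m²; T⁴ = (512)⁴ = 6.872×10¹⁰ K⁴.
P = 0.40 × 5.67×10⁻⁸ × 0.01951 × 6.872×10¹⁰.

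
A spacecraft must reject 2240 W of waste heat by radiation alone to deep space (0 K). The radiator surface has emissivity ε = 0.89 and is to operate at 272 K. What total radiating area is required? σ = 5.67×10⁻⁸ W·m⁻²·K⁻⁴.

A ≈ 8.11 m²

P = εσA T⁴ ⇒ A = P/(εσT⁴).
T⁴ = 5.474×10⁹ K⁴.
A = 2240/(0.89 × 5.67×10⁻⁸ × 5.474×10⁹).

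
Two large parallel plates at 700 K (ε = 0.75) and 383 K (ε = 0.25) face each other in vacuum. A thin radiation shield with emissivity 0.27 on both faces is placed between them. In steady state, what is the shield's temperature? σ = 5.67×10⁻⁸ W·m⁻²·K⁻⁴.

T_s ≈ 630 K

In steady state the net flux on the hot side equals that on the cold side.
σ(T₁⁴−T_s⁴)/D₁ = σ(T_s⁴−T₂⁴)/D₂, with D₁ = 1/ε₁+1/ε_s−1 = 4.037, D₂ = 1/ε_s+1/ε₂−1 = 6.704.
Solve for T_s⁴: T_s⁴ = (D₂·T₁⁴ + D₁·T₂⁴)/(D₁+D₂) = 1.579×10¹¹ K⁴.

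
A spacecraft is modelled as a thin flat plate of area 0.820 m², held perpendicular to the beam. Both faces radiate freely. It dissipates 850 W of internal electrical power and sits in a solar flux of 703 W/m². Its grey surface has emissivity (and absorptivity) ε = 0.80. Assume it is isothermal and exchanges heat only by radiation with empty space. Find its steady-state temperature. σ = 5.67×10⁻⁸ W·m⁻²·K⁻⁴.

T ≈ 364 K

At steady state, absorbed solar power + internal power = radiated power.
Absorbed: α·S·A_cross = 0.80·703·0.8200 = 461.2 W (cross-section A).
Total input = 461.2 + 850 = 1311 W.
Radiated: εσ·A_surf·T⁴ with A_surf = 2A = 1.640 m².
T⁴ = 1311/(0.80·5.67×10⁻⁸·1.640) = 1.763×10¹⁰ K⁴.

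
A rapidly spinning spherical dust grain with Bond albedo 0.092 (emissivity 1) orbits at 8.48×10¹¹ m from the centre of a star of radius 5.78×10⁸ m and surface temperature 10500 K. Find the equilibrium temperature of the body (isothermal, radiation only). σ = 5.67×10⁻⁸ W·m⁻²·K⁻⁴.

The star's surface emits σT_*⁴; at distance d the flux is S = σT_*⁴(R_*/d)².
S = 5.67×10⁻⁸·(10500)⁴·(5.78×10⁸/8.48×10¹¹)² = 320.2 W/m².
For an isothermal sphere T⁴ = (1−a)S/(4σ) = 1.282×10⁹ K⁴.

T ≈ 189 K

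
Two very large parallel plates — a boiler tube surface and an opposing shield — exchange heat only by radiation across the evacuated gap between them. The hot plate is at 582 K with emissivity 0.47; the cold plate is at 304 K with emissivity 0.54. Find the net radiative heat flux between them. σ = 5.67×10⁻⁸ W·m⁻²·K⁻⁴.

For two infinite grey parallel plates, q = σ(T₁⁴ − T₂⁴)/(1/ε₁ + 1/ε₂ − 1).
T₁⁴ − T₂⁴ = 1.147×10¹¹ − 8.541×10⁹ = 1.062×10¹¹ K⁴.
1/ε₁ + 1/ε₂ − 1 = 2.128 + 1.852 − 1 = 2.980.
q = 5.67×10⁻⁸ × 1.062×10¹¹ / 2.980.

q ≈ 2020 W/m²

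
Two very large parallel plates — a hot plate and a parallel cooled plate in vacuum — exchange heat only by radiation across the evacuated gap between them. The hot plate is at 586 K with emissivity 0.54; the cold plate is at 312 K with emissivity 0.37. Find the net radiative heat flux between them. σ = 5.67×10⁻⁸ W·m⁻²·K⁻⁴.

q ≈ 1730 W/m²

For two infinite grey parallel plates, q = σ(T₁⁴ − T₂⁴)/(1/ε₁ + 1/ε₂ − 1).
T₁⁴ − T₂⁴ = 1.179×10¹¹ − 9.476×10⁹ = 1.084×10¹¹ K⁴.
1/ε₁ + 1/ε₂ − 1 = 1.852 + 2.703 − 1 = 3.555.
q = 5.67×10⁻⁸ × 1.084×10¹¹ / 3.555.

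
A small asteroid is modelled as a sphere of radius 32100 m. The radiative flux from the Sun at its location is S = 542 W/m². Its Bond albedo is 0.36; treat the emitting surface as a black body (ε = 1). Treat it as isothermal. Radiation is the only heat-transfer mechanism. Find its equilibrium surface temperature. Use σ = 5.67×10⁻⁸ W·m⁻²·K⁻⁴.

At equilibrium, absorbed power = emitted power.
Absorbing cross-section = πr² = 3.237×10⁹ m²; emitting surface = 4πr² = 1.295×10¹⁰ m² (ratio 4).
(1−a)S·A_cross = εσ·A_surf·T⁴  ⇒  T⁴ = (1−a)S/(4σ).
T⁴ = 0.640·542/(4·5.67×10⁻⁸) = 1.529×10⁹ K⁴.
T = (1.529×10⁹)^(1/4).

T ≈ 198 K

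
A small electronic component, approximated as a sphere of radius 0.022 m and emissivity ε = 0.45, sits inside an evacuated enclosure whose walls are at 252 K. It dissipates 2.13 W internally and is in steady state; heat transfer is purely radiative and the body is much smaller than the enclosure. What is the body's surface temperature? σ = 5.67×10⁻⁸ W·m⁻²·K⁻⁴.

For a small grey body in a large enclosure, net radiated power = εσA(T⁴ − T_w⁴).
Steady state: P = εσA(T⁴ − T_w⁴) with A = 4πr² = 0.006082 m².
T⁴ = P/(εσA) + T_w⁴ = 2.13/(0.45·5.67×10⁻⁸·0.006082) + (252)⁴
    = 1.373×10¹⁰ + 4.033×10⁹ = 1.776×10¹⁰ K⁴.

T ≈ 365 K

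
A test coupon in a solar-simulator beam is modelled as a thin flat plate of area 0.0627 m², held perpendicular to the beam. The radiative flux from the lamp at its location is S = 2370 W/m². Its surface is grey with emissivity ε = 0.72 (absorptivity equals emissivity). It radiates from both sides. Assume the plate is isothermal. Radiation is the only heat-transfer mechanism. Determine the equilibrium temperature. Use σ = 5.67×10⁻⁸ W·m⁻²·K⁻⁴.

T ≈ 380 K

At equilibrium, absorbed power = emitted power.
Absorbing cross-section = A = 0.06270 m²; emitting surface = 2A = 0.1254 m² (ratio 2).
εS·A_cross = εσ·A_surf·T⁴  ⇒  T⁴ = S/(2σ)   (ε cancels).
T⁴ = 2370/(2·5.67×10⁻⁸) = 2.090×10¹⁰ K⁴.
T = (2.090×10¹⁰)^(1/4).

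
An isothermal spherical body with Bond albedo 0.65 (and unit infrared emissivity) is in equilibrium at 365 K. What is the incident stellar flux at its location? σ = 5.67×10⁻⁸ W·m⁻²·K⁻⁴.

(1−a)S·πr² = σ·4πr²·T⁴ ⇒ S = 4σT⁴/(1−a).
S = 4·5.67×10⁻⁸·1.775×10¹⁰/0.350.

S ≈ 11500 W/m²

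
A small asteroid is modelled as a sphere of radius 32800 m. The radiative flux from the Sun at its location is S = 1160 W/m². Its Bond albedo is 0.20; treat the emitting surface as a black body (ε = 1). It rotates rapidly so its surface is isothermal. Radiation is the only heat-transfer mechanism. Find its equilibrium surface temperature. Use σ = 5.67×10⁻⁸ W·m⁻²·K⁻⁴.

At equilibrium, absorbed power = emitted power.
Absorbing cross-section = πr² = 3.380×10⁹ m²; emitting surface = 4πr² = 1.352×10¹⁰ m² (ratio 4).
(1−a)S·A_cross = εσ·A_surf·T⁴  ⇒  T⁴ = (1−a)S/(4σ).
T⁴ = 0.800·1160/(4·5.67×10⁻⁸) = 4.092×10⁹ K⁴.
T = (4.092×10⁹)^(1/4).

T ≈ 253 K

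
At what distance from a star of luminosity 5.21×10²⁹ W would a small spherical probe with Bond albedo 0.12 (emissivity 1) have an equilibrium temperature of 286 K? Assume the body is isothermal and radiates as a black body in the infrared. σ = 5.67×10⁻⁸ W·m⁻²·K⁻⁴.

d ≈ 4.90×10¹² m

For an isothermal black-emitting sphere, (1−a)S·πr² = σ·4πr²·T⁴ ⇒ S = 4σT⁴/(1−a).
S = 4·5.67×10⁻⁸·(286)⁴/0.880 = 1724 W/m².
Flux falls as S = L/(4πd²), so d = √(L/(4πS)) = √(5.21×10²⁹/(4π·1724)).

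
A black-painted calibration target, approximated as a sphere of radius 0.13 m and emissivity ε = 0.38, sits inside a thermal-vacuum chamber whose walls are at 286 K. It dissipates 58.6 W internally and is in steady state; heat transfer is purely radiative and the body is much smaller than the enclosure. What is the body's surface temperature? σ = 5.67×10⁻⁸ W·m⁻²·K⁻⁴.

For a small grey body in a large enclosure, net radiated power = εσA(T⁴ − T_w⁴).
Steady state: P = εσA(T⁴ − T_w⁴) with A = 4πr² = 0.2124 m².
T⁴ = P/(εσA) + T_w⁴ = 58.6/(0.38·5.67×10⁻⁸·0.2124) + (286)⁴
    = 1.281×10¹⁰ + 6.691×10⁹ = 1.950×10¹⁰ K⁴.

T ≈ 374 K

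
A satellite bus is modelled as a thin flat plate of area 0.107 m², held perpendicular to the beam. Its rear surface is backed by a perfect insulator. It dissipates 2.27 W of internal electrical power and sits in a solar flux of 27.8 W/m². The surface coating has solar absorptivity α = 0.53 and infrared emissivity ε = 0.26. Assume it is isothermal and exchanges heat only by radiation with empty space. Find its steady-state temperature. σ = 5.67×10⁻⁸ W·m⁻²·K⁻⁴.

At steady state, absorbed solar power + internal power = radiated power.
Absorbed: α·S·A_cross = 0.53·27.8·0.1070 = 1.577 W (cross-section A).
Total input = 1.577 + 2.27 = 3.847 W.
Radiated: εσ·A_surf·T⁴ with A_surf = A = 0.1070 m².
T⁴ = 3.847/(0.26·5.67×10⁻⁸·0.1070) = 2.439×10⁹ K⁴.

T ≈ 222 K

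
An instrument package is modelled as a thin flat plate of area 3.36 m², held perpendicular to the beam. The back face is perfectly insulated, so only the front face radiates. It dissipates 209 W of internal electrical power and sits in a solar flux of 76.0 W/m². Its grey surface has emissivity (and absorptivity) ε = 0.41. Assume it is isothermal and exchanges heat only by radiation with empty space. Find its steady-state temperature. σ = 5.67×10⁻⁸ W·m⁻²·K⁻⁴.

T ≈ 252 K

At steady state, absorbed solar power + internal power = radiated power.
Absorbed: α·S·A_cross = 0.41·76.0·3.360 = 104.7 W (cross-section A).
Total input = 104.7 + 209 = 313.7 W.
Radiated: εσ·A_surf·T⁴ with A_surf = A = 3.360 m².
T⁴ = 313.7/(0.41·5.67×10⁻⁸·3.360) = 4.016×10⁹ K⁴.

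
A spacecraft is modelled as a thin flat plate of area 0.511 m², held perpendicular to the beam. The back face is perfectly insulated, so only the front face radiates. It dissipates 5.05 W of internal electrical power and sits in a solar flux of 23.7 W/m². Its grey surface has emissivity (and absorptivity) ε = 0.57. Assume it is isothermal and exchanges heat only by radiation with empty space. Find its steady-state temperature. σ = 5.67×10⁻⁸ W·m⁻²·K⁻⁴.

T ≈ 164 K

At steady state, absorbed solar power + internal power = radiated power.
Absorbed: α·S·A_cross = 0.57·23.7·0.5110 = 6.903 W (cross-section A).
Total input = 6.903 + 5.05 = 11.95 W.
Radiated: εσ·A_surf·T⁴ with A_surf = A = 0.5110 m².
T⁴ = 11.95/(0.57·5.67×10⁻⁸·0.5110) = 7.238×10⁸ K⁴.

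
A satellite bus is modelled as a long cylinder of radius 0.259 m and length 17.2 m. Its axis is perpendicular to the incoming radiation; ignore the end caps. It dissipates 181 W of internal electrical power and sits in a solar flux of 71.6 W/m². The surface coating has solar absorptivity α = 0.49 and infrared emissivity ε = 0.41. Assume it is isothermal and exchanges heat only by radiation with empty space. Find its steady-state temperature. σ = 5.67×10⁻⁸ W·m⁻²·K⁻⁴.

T ≈ 166 K

At steady state, absorbed solar power + internal power = radiated power.
Absorbed: α·S·A_cross = 0.49·71.6·8.910 = 312.6 W (cross-section 2rL).
Total input = 312.6 + 181 = 493.6 W.
Radiated: εσ·A_surf·T⁴ with A_surf = 2πrL = 27.99 m².
T⁴ = 493.6/(0.41·5.67×10⁻⁸·27.99) = 7.586×10⁸ K⁴.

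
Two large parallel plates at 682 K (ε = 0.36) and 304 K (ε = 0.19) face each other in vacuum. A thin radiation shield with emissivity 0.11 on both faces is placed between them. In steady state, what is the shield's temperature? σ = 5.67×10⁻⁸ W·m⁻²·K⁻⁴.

T_s ≈ 592 K

In steady state the net flux on the hot side equals that on the cold side.
σ(T₁⁴−T_s⁴)/D₁ = σ(T_s⁴−T₂⁴)/D₂, with D₁ = 1/ε₁+1/ε_s−1 = 10.87, D₂ = 1/ε_s+1/ε₂−1 = 13.35.
Solve for T_s⁴: T_s⁴ = (D₂·T₁⁴ + D₁·T₂⁴)/(D₁+D₂) = 1.231×10¹¹ K⁴.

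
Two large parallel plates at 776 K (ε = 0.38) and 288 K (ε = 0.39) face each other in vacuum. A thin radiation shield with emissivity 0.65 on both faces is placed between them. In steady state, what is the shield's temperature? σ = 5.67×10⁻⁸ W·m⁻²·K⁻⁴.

T_s ≈ 654 K

In steady state the net flux on the hot side equals that on the cold side.
σ(T₁⁴−T_s⁴)/D₁ = σ(T_s⁴−T₂⁴)/D₂, with D₁ = 1/ε₁+1/ε_s−1 = 3.170, D₂ = 1/ε_s+1/ε₂−1 = 3.103.
Solve for T_s⁴: T_s⁴ = (D₂·T₁⁴ + D₁·T₂⁴)/(D₁+D₂) = 1.828×10¹¹ K⁴.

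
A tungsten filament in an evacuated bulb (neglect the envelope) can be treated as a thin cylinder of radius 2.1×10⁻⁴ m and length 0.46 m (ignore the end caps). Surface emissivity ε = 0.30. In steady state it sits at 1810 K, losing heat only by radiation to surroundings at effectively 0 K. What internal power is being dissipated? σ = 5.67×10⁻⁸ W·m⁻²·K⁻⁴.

Steady state: P = εσA T⁴.
A = 2πrL = 6.070×10⁻⁴ m²; T⁴ = (1810)⁴ = 1.073×10¹³ K⁴.
P = 0.30 × 5.67×10⁻⁸ × 6.070×10⁻⁴ × 1.073×10¹³.

P ≈ 111 W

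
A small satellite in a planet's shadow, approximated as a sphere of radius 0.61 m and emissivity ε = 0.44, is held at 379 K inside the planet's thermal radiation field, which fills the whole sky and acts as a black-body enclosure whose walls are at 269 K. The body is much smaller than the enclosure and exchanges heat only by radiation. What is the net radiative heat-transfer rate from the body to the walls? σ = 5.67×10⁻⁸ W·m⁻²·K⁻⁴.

For a small grey body in a large enclosure: P_net = εσA(T_body⁴ − T_wall⁴).
A = 4πr² = 4.676 m²; T_body⁴ − T_wall⁴ = 2.063×10¹⁰ − 5.236×10⁹ = 1.540×10¹⁰ K⁴.
|P_net| = 0.44·5.67×10⁻⁸·4.676·1.540×10¹⁰.

P_net ≈ 1800 W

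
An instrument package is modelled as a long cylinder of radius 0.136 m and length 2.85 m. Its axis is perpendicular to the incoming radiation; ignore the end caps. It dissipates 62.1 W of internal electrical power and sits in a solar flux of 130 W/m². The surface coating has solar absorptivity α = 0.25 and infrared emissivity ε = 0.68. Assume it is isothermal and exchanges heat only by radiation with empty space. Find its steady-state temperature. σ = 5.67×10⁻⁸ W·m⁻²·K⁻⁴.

T ≈ 175 K

At steady state, absorbed solar power + internal power = radiated power.
Absorbed: α·S·A_cross = 0.25·130·0.7752 = 25.19 W (cross-section 2rL).
Total input = 25.19 + 62.1 = 87.29 W.
Radiated: εσ·A_surf·T⁴ with A_surf = 2πrL = 2.435 m².
T⁴ = 87.29/(0.68·5.67×10⁻⁸·2.435) = 9.297×10⁸ K⁴.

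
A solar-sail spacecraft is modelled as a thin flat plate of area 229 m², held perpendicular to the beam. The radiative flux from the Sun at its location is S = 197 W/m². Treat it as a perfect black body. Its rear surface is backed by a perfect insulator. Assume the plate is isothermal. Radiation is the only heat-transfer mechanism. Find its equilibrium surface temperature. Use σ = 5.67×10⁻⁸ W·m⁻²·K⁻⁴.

T ≈ 243 K

At equilibrium, absorbed power = emitted power.
Absorbing cross-section = A = 229.0 m²; emitting surface = A = 229.0 m² (ratio 1).
S·A_cross = εσ·A_surf·T⁴  ⇒  T⁴ = S/(1σ).
T⁴ = 1.00·197/(1·5.67×10⁻⁸) = 3.474×10⁹ K⁴.
T = (3.474×10⁹)^(1/4).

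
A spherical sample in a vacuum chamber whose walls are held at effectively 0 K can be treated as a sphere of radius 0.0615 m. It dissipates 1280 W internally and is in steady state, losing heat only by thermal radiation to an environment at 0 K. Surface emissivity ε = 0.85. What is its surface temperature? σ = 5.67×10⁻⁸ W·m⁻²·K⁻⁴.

T ≈ 865 K

Steady state: internal power = radiated power, P = εσA T⁴.
Radiating area A = 4πr² = 0.04753 m².
T⁴ = P/(εσA) = 1280/(0.85·5.67×10⁻⁸·0.04753) = 5.588×10¹¹ K⁴.
T = (5.588×10¹¹)^(1/4).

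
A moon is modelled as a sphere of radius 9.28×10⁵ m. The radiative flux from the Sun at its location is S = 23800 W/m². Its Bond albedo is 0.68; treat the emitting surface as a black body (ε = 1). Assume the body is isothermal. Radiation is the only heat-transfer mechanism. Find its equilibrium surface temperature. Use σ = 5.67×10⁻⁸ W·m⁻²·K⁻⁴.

T ≈ 428 K

At equilibrium, absorbed power = emitted power.
Absorbing cross-section = πr² = 2.705×10¹² m²; emitting surface = 4πr² = 1.082×10¹³ m² (ratio 4).
(1−a)S·A_cross = εσ·A_surf·T⁴  ⇒  T⁴ = (1−a)S/(4σ).
T⁴ = 0.320·23800/(4·5.67×10⁻⁸) = 3.358×10¹⁰ K⁴.
T = (3.358×10¹⁰)^(1/4).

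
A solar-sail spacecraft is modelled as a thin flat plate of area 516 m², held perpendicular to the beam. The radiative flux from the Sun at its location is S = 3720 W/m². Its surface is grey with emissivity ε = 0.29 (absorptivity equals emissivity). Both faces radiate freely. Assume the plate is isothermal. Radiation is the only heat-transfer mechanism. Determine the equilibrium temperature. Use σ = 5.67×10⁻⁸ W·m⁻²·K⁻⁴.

At equilibrium, absorbed power = emitted power.
Absorbing cross-section = A = 516.0 m²; emitting surface = 2A = 1032 m² (ratio 2).
εS·A_cross = εσ·A_surf·T⁴  ⇒  T⁴ = S/(2σ)   (ε cancels).
T⁴ = 3720/(2·5.67×10⁻⁸) = 3.280×10¹⁰ K⁴.
T = (3.280×10¹⁰)^(1/4).

T ≈ 426 K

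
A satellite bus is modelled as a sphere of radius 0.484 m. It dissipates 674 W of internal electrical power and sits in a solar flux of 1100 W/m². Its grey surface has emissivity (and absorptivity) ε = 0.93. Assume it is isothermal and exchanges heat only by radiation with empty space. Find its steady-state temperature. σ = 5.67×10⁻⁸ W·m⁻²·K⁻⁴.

T ≈ 310 K

At steady state, absorbed solar power + internal power = radiated power.
Absorbed: α·S·A_cross = 0.93·1100·0.7359 = 752.9 W (cross-section πr²).
Total input = 752.9 + 674 = 1427 W.
Radiated: εσ·A_surf·T⁴ with A_surf = 4πr² = 2.944 m².
T⁴ = 1427/(0.93·5.67×10⁻⁸·2.944) = 9.192×10⁹ K⁴.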